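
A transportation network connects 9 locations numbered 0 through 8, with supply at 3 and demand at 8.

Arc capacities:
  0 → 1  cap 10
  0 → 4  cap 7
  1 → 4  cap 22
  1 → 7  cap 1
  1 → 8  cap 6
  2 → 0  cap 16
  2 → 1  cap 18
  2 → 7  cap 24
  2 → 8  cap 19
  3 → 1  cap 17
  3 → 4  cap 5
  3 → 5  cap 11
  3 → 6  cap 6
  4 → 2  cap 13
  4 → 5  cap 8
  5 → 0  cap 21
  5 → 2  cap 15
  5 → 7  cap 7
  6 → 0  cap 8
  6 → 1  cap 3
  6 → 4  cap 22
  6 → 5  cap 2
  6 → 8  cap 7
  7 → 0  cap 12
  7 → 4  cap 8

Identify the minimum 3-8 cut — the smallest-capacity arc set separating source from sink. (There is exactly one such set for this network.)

Min-cut arcs: {(1,8), (2,8), (3,6)} (total capacity 31)

augment #1: 3→1→8 push 6
augment #2: 3→6→8 push 6
augment #3: 3→4→2→8 push 5
augment #4: 3→5→2→8 push 11
augment #5: 3→1→4→2→8 push 3
max flow = 31; residual-reachable set from 3 gives S-side
cut edges (S→T): {(1,8), (2,8), (3,6)} total cap 31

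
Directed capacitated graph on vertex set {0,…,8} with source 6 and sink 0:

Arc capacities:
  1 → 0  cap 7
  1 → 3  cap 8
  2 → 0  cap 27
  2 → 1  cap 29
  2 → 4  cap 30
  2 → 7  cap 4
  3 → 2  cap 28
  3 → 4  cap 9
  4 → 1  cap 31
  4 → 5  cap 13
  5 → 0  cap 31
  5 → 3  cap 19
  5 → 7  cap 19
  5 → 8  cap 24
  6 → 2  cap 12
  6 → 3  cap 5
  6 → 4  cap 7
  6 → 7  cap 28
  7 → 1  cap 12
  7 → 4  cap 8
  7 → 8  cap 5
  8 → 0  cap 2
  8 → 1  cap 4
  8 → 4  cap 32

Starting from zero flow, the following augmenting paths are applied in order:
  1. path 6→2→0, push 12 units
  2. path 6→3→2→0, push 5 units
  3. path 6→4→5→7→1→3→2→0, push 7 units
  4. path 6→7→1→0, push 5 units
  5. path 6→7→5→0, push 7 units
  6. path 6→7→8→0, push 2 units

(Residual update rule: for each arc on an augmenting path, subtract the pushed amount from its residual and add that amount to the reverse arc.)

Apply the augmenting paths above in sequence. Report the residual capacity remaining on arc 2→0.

Residual capacity of (2,0): 3

after path 1 (6→2→0, push 12): res(2,0)=15
after path 2 (6→3→2→0, push 5): res(2,0)=10
after path 3 (6→4→5→7→1→3→2→0, push 7): res(2,0)=3
after path 4 (6→7→1→0, push 5): res(2,0)=3
after path 5 (6→7→5→0, push 7): res(2,0)=3
after path 6 (6→7→8→0, push 2): res(2,0)=3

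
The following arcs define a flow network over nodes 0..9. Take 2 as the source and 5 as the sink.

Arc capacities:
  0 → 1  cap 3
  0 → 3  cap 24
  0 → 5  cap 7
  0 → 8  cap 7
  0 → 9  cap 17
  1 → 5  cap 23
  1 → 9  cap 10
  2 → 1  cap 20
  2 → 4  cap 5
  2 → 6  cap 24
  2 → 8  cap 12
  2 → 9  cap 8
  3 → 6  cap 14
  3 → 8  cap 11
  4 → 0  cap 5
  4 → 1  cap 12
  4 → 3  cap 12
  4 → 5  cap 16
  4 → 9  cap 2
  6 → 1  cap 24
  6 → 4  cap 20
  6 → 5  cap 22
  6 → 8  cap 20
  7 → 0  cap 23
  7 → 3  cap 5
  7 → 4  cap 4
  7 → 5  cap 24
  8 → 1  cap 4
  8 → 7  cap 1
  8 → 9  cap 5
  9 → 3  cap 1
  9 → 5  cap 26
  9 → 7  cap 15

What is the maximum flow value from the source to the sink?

Maximum flow value: 67

augment #1: 2→1→5 bottleneck 20, total now 20
augment #2: 2→4→5 bottleneck 5, total now 25
augment #3: 2→6→5 bottleneck 22, total now 47
augment #4: 2→9→5 bottleneck 8, total now 55
augment #5: 2→6→1→5 bottleneck 2, total now 57
augment #6: 2→8→1→5 bottleneck 1, total now 58
augment #7: 2→8→7→5 bottleneck 1, total now 59
augment #8: 2→8→9→5 bottleneck 5, total now 64
augment #9: 2→8→1→9→5 bottleneck 3, total now 67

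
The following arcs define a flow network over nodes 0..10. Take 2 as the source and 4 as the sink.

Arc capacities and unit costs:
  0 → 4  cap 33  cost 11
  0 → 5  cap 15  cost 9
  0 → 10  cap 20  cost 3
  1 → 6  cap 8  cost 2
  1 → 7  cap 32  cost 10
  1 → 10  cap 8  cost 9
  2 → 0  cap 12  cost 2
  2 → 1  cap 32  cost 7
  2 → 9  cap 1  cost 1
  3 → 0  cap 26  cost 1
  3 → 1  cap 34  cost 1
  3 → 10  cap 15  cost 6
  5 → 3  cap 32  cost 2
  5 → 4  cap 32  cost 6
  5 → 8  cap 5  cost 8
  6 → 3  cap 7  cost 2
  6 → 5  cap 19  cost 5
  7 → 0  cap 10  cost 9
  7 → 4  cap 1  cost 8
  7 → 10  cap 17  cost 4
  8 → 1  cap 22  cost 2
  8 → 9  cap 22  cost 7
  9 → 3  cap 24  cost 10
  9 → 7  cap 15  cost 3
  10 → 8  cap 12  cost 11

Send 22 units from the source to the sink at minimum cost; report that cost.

Minimum cost for 22 units: 364

shortest-cost path #1: 2→9→7→4 push 1 @ unit cost 12 (adds 12)
shortest-cost path #2: 2→0→4 push 12 @ unit cost 13 (adds 156)
shortest-cost path #3: 2→1→6→5→4 push 8 @ unit cost 20 (adds 160)
shortest-cost path #4: 2→1→7→9→3→0→4 push 1 @ unit cost 36 (adds 36)
total cost = 364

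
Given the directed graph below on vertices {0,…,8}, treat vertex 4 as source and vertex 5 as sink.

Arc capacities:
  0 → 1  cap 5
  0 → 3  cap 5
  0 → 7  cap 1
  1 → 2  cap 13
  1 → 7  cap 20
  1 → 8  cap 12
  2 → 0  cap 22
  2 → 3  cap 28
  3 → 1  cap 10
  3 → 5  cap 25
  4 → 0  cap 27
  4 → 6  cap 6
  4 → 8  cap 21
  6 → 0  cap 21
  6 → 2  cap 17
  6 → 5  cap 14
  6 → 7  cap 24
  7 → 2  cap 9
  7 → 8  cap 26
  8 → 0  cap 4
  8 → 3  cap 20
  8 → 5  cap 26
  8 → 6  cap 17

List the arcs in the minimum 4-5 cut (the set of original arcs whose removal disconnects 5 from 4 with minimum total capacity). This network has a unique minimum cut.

augment #1: 4→6→5 push 6
augment #2: 4→8→5 push 21
augment #3: 4→0→3→5 push 5
augment #4: 4→0→1→8→5 push 5
augment #5: 4→0→7→2→3→5 push 1
max flow = 38; residual-reachable set from 4 gives S-side
cut edges (S→T): {(0,1), (0,3), (0,7), (4,6), (4,8)} total cap 38

Min-cut arcs: {(0,1), (0,3), (0,7), (4,6), (4,8)} (total capacity 38)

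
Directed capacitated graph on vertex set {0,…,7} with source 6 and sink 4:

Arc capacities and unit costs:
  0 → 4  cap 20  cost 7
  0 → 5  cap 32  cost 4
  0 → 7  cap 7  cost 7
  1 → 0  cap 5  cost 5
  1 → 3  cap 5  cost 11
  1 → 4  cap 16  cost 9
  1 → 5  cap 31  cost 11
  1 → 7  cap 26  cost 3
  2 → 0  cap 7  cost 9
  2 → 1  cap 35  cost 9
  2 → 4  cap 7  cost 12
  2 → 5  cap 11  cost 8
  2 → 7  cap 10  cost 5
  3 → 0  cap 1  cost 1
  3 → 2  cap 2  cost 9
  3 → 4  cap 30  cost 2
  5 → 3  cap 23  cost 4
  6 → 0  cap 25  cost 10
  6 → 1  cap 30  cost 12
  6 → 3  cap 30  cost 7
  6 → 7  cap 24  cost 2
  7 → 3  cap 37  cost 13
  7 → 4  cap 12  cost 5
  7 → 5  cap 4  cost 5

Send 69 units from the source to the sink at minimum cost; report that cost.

shortest-cost path #1: 6→7→4 push 12 @ unit cost 7 (adds 84)
shortest-cost path #2: 6→3→4 push 30 @ unit cost 9 (adds 270)
shortest-cost path #3: 6→0→4 push 20 @ unit cost 17 (adds 340)
shortest-cost path #4: 6→1→4 push 7 @ unit cost 21 (adds 147)
total cost = 841

Minimum cost for 69 units: 841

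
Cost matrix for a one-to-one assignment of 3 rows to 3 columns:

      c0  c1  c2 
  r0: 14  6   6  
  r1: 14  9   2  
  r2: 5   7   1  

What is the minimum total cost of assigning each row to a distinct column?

Minimum assignment cost: 13

optimal assignment: row0→col1 (cost 6), row1→col2 (cost 2), row2→col0 (cost 5)
total = 6 + 2 + 5 = 13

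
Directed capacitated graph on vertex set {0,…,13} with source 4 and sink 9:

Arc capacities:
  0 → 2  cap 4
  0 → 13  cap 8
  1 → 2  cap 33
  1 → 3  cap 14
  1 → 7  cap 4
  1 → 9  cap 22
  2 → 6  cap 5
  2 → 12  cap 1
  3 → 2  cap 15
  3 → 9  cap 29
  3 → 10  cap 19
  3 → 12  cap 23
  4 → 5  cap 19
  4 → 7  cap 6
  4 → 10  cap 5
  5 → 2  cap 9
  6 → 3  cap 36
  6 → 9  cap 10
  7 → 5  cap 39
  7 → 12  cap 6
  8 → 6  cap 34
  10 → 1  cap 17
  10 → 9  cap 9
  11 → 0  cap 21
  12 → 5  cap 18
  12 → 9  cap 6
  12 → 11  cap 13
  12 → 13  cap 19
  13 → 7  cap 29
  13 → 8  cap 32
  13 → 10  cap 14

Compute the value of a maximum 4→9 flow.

Maximum flow value: 17

augment #1: 4→10→9 bottleneck 5, total now 5
augment #2: 4→7→12→9 bottleneck 6, total now 11
augment #3: 4→5→2→6→9 bottleneck 5, total now 16
augment #4: 4→5→2→12→13→10→9 bottleneck 1, total now 17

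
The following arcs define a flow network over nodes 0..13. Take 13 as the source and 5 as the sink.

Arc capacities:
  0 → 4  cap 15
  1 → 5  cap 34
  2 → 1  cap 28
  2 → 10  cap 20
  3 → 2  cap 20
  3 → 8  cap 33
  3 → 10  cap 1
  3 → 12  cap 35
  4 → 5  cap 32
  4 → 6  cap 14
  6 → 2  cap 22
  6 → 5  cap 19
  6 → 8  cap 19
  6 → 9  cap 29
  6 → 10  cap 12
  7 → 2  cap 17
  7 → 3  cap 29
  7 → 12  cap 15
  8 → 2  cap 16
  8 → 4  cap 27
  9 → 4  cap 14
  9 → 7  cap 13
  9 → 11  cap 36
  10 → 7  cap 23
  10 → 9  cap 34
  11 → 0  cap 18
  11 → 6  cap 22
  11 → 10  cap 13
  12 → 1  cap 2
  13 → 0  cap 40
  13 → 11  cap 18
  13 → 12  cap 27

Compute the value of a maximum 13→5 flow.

augment #1: 13→0→4→5 bottleneck 15, total now 15
augment #2: 13→11→6→5 bottleneck 18, total now 33
augment #3: 13→12→1→5 bottleneck 2, total now 35

Maximum flow value: 35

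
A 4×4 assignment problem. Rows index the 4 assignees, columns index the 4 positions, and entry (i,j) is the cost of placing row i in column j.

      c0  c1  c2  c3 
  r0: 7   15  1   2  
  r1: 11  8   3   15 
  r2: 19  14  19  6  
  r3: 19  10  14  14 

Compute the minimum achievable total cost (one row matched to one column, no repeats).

Minimum assignment cost: 26

optimal assignment: row0→col0 (cost 7), row1→col2 (cost 3), row2→col3 (cost 6), row3→col1 (cost 10)
total = 7 + 3 + 6 + 10 = 26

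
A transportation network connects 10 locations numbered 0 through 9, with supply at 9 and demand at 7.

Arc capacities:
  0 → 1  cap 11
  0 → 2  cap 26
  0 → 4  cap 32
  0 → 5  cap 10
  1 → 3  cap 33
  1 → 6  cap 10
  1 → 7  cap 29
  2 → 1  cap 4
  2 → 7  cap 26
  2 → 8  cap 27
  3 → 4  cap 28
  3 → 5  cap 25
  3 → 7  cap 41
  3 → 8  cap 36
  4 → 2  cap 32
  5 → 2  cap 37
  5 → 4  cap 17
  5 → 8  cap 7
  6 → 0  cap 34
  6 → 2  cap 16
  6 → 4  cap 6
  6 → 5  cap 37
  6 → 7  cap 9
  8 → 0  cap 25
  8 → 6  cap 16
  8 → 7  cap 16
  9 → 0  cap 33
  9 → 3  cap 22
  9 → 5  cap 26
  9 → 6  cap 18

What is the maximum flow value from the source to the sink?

augment #1: 9→3→7 bottleneck 22, total now 22
augment #2: 9→6→7 bottleneck 9, total now 31
augment #3: 9→0→1→7 bottleneck 11, total now 42
augment #4: 9→0→2→7 bottleneck 22, total now 64
augment #5: 9→5→2→7 bottleneck 4, total now 68
augment #6: 9→5→8→7 bottleneck 7, total now 75
augment #7: 9→5→2→1→7 bottleneck 4, total now 79
augment #8: 9→5→2→8→7 bottleneck 9, total now 88

Maximum flow value: 88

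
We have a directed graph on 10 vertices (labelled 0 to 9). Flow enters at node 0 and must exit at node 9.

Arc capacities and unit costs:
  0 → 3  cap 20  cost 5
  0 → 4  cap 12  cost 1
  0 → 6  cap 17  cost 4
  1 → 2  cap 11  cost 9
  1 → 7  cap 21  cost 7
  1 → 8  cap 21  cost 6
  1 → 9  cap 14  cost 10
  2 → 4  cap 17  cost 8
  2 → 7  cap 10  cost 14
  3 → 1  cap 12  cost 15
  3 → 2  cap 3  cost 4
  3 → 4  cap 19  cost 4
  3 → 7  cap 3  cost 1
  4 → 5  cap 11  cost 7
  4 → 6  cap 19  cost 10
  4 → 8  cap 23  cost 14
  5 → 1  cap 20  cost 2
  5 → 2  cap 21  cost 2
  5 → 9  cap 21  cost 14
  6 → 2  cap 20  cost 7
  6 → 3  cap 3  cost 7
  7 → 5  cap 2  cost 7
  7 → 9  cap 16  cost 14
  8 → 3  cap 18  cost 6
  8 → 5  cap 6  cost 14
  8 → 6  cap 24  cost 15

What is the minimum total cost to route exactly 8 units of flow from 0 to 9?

shortest-cost path #1: 0→3→7→9 push 3 @ unit cost 20 (adds 60)
shortest-cost path #2: 0→4→5→1→9 push 5 @ unit cost 20 (adds 100)
total cost = 160

Minimum cost for 8 units: 160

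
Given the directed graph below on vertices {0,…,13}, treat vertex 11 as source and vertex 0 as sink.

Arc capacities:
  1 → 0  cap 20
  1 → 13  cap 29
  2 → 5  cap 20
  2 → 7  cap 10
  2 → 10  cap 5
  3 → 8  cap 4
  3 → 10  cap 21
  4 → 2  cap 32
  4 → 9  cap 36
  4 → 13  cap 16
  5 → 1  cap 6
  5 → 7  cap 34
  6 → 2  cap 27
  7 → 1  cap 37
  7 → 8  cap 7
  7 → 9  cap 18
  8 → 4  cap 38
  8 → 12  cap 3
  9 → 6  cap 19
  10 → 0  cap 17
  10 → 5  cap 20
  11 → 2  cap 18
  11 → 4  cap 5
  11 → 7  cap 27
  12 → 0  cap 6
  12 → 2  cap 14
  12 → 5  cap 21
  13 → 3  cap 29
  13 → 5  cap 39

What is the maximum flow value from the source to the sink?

Maximum flow value: 40

augment #1: 11→2→10→0 bottleneck 5, total now 5
augment #2: 11→7→1→0 bottleneck 20, total now 25
augment #3: 11→7→8→12→0 bottleneck 3, total now 28
augment #4: 11→4→13→3→10→0 bottleneck 5, total now 33
augment #5: 11→7→1→13→3→10→0 bottleneck 4, total now 37
augment #6: 11→2→5→1→13→3→10→0 bottleneck 3, total now 40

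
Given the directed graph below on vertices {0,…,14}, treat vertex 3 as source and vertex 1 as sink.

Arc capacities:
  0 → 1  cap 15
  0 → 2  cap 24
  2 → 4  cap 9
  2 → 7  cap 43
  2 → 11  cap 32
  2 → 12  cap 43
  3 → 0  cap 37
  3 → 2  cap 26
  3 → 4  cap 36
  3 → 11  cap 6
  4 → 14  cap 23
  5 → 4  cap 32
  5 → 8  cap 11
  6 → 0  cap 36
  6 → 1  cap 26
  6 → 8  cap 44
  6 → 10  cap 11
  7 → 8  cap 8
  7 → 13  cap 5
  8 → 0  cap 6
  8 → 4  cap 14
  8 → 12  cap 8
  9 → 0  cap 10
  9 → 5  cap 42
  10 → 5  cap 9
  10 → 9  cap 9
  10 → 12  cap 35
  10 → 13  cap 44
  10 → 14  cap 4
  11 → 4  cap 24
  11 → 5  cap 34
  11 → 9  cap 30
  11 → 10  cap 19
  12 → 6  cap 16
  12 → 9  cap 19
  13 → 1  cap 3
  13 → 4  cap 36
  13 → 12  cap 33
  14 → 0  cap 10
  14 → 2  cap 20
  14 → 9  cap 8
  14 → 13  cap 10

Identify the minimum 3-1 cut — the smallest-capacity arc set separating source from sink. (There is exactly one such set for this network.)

Min-cut arcs: {(0,1), (12,6), (13,1)} (total capacity 34)

augment #1: 3→0→1 push 15
augment #2: 3→2→7→13→1 push 3
augment #3: 3→2→12→6→1 push 16
max flow = 34; residual-reachable set from 3 gives S-side
cut edges (S→T): {(0,1), (12,6), (13,1)} total cap 34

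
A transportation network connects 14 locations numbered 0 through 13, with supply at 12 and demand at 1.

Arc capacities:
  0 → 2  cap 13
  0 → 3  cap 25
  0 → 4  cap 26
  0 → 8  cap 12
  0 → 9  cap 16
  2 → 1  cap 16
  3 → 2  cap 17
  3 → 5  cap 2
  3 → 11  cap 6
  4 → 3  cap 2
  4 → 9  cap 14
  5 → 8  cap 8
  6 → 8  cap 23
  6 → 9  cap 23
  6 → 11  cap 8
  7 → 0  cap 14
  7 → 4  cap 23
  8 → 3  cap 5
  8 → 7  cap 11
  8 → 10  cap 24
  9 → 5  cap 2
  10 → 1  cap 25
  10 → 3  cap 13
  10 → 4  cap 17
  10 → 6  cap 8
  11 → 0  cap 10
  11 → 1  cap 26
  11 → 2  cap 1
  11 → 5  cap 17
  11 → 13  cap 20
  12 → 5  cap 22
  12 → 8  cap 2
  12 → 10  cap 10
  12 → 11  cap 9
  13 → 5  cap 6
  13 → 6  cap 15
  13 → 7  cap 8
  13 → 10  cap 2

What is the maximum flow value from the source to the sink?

augment #1: 12→10→1 bottleneck 10, total now 10
augment #2: 12→11→1 bottleneck 9, total now 19
augment #3: 12→8→10→1 bottleneck 2, total now 21
augment #4: 12→5→8→10→1 bottleneck 8, total now 29

Maximum flow value: 29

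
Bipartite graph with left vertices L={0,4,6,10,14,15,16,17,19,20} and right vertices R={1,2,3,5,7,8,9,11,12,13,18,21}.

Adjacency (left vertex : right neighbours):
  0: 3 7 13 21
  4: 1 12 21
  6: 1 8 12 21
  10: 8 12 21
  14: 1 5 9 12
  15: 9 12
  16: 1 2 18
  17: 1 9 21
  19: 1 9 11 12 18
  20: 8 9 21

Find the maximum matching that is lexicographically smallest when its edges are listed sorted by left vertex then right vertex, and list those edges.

Lex-smallest maximum matching: {(0,3), (4,1), (6,8), (10,12), (14,5), (15,9), (16,2), (17,21), (19,11)}

|M| = 9 (so the lex-smallest maximum matching has 9 edges)
process left vertices in ascending order; for each, take the smallest-labelled available neighbour that still permits 9 edges overall, or leave it unmatched if none does
lex-smallest matching: {0-3, 4-1, 6-8, 10-12, 14-5, 15-9, 16-2, 17-21, 19-11}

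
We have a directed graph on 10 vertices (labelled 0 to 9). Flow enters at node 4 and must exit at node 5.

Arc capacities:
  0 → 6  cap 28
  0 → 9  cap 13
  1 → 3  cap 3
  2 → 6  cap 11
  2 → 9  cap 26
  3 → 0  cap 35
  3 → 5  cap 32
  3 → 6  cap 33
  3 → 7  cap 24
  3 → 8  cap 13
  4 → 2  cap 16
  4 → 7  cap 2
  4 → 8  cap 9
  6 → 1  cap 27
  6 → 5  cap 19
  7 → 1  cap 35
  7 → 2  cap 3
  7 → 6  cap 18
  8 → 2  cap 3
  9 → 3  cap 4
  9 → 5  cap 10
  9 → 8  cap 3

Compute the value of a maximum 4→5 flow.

augment #1: 4→2→6→5 bottleneck 11, total now 11
augment #2: 4→2→9→5 bottleneck 5, total now 16
augment #3: 4→7→6→5 bottleneck 2, total now 18
augment #4: 4→8→2→9→5 bottleneck 3, total now 21

Maximum flow value: 21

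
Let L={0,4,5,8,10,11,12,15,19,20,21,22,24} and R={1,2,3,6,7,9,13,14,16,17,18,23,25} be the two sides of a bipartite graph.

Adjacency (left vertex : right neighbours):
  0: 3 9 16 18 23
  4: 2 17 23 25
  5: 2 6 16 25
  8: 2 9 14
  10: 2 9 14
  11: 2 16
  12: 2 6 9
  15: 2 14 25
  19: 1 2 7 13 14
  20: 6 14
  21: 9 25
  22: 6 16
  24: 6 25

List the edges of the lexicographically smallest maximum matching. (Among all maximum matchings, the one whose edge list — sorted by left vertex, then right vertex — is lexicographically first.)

Lex-smallest maximum matching: {(0,3), (4,17), (5,2), (8,9), (10,14), (11,16), (12,6), (15,25), (19,1)}

|M| = 9 (so the lex-smallest maximum matching has 9 edges)
process left vertices in ascending order; for each, take the smallest-labelled available neighbour that still permits 9 edges overall, or leave it unmatched if none does
lex-smallest matching: {0-3, 4-17, 5-2, 8-9, 10-14, 11-16, 12-6, 15-25, 19-1}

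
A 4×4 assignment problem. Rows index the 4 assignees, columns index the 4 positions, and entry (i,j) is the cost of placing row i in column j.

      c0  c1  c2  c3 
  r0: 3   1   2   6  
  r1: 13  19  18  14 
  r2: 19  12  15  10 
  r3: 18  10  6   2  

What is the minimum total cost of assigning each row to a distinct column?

optimal assignment: row0→col2 (cost 2), row1→col0 (cost 13), row2→col1 (cost 12), row3→col3 (cost 2)
total = 2 + 13 + 12 + 2 = 29

Minimum assignment cost: 29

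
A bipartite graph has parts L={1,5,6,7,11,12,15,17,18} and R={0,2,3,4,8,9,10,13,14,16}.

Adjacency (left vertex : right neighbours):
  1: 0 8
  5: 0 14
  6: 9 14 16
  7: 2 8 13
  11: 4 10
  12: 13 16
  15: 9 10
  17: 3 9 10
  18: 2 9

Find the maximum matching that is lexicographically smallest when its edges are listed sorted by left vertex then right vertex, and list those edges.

|M| = 9 (so the lex-smallest maximum matching has 9 edges)
process left vertices in ascending order; for each, take the smallest-labelled available neighbour that still permits 9 edges overall, or leave it unmatched if none does
lex-smallest matching: {1-0, 5-14, 6-9, 7-8, 11-4, 12-13, 15-10, 17-3, 18-2}

Lex-smallest maximum matching: {(1,0), (5,14), (6,9), (7,8), (11,4), (12,13), (15,10), (17,3), (18,2)}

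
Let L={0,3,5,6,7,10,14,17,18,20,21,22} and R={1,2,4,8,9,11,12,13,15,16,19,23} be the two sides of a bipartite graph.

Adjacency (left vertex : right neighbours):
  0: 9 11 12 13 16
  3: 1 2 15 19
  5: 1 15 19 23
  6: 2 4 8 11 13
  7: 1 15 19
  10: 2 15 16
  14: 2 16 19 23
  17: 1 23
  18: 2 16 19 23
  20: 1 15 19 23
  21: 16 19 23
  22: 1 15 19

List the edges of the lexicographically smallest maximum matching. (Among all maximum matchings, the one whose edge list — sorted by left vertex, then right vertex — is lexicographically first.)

Lex-smallest maximum matching: {(0,9), (3,1), (5,15), (6,4), (7,19), (10,2), (14,16), (17,23)}

|M| = 8 (so the lex-smallest maximum matching has 8 edges)
process left vertices in ascending order; for each, take the smallest-labelled available neighbour that still permits 8 edges overall, or leave it unmatched if none does
lex-smallest matching: {0-9, 3-1, 5-15, 6-4, 7-19, 10-2, 14-16, 17-23}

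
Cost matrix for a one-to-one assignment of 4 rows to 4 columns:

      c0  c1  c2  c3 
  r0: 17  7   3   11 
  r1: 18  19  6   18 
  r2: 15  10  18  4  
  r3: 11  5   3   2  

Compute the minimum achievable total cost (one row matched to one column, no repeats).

Minimum assignment cost: 28

optimal assignment: row0→col1 (cost 7), row1→col2 (cost 6), row2→col3 (cost 4), row3→col0 (cost 11)
total = 7 + 6 + 4 + 11 = 28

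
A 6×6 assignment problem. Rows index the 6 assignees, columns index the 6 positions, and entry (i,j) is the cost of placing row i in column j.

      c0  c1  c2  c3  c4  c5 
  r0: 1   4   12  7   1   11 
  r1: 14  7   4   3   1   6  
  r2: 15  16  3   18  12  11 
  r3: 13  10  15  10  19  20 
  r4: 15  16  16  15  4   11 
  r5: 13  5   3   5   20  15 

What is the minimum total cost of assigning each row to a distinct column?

Minimum assignment cost: 29

one of 2 optimal assignments: row0→col0 (cost 1), row1→col5 (cost 6), row2→col2 (cost 3), row3→col1 (cost 10), row4→col4 (cost 4), row5→col3 (cost 5)
total = 1 + 6 + 3 + 10 + 4 + 5 = 29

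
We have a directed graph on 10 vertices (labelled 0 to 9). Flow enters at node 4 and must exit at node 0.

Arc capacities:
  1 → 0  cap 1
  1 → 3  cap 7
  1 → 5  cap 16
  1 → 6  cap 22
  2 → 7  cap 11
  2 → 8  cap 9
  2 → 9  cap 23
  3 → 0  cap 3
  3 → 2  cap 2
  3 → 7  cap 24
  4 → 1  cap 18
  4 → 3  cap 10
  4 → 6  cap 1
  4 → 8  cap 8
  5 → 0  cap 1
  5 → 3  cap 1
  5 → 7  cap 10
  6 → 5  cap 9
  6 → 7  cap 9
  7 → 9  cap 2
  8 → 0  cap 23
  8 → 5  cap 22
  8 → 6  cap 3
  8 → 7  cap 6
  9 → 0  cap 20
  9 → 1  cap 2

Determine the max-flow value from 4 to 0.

Maximum flow value: 17

augment #1: 4→1→0 bottleneck 1, total now 1
augment #2: 4→3→0 bottleneck 3, total now 4
augment #3: 4→8→0 bottleneck 8, total now 12
augment #4: 4→1→5→0 bottleneck 1, total now 13
augment #5: 4→3→2→8→0 bottleneck 2, total now 15
augment #6: 4→3→7→9→0 bottleneck 2, total now 17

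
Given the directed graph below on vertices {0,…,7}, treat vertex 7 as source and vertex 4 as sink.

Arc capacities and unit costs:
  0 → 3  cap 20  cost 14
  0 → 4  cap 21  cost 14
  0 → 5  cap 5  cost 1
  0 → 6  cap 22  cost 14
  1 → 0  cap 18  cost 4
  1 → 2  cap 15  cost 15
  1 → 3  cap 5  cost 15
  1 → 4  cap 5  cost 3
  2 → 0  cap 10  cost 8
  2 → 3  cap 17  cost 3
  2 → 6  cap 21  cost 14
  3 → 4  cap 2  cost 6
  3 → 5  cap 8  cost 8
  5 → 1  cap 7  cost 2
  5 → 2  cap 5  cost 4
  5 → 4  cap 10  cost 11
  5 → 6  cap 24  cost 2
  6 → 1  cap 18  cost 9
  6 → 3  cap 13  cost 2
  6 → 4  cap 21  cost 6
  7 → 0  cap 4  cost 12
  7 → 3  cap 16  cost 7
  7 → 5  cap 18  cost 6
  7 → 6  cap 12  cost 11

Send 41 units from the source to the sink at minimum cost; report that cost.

Minimum cost for 41 units: 711

shortest-cost path #1: 7→5→1→4 push 5 @ unit cost 11 (adds 55)
shortest-cost path #2: 7→3→4 push 2 @ unit cost 13 (adds 26)
shortest-cost path #3: 7→5→6→4 push 13 @ unit cost 14 (adds 182)
shortest-cost path #4: 7→6→4 push 8 @ unit cost 17 (adds 136)
shortest-cost path #5: 7→6→5→4 push 4 @ unit cost 20 (adds 80)
shortest-cost path #6: 7→0→5→4 push 4 @ unit cost 24 (adds 96)
shortest-cost path #7: 7→3→5→4 push 2 @ unit cost 26 (adds 52)
shortest-cost path #8: 7→3→5→0→4 push 3 @ unit cost 28 (adds 84)
total cost = 711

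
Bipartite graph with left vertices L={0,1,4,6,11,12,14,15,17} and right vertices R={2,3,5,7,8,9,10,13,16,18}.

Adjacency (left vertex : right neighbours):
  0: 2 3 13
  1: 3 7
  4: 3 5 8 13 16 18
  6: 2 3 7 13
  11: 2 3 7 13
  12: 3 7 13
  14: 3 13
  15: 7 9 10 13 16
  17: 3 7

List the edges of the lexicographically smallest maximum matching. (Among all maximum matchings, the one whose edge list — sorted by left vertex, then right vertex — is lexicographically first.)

Lex-smallest maximum matching: {(0,2), (1,3), (4,5), (6,7), (11,13), (15,9)}

|M| = 6 (so the lex-smallest maximum matching has 6 edges)
process left vertices in ascending order; for each, take the smallest-labelled available neighbour that still permits 6 edges overall, or leave it unmatched if none does
lex-smallest matching: {0-2, 1-3, 4-5, 6-7, 11-13, 15-9}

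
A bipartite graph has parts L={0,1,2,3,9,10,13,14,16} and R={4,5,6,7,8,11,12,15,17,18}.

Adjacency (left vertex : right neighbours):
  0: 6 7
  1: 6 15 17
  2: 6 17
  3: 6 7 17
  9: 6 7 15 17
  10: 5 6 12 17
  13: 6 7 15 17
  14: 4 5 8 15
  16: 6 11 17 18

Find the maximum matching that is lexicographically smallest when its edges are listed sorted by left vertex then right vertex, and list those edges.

|M| = 7 (so the lex-smallest maximum matching has 7 edges)
process left vertices in ascending order; for each, take the smallest-labelled available neighbour that still permits 7 edges overall, or leave it unmatched if none does
lex-smallest matching: {0-6, 1-15, 2-17, 3-7, 10-5, 14-4, 16-11}

Lex-smallest maximum matching: {(0,6), (1,15), (2,17), (3,7), (10,5), (14,4), (16,11)}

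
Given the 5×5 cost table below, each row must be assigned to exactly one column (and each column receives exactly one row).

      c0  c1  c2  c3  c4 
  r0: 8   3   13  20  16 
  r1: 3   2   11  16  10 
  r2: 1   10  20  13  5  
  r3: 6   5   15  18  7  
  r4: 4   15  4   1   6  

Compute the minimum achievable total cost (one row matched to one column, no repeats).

Minimum assignment cost: 23

optimal assignment: row0→col1 (cost 3), row1→col2 (cost 11), row2→col0 (cost 1), row3→col4 (cost 7), row4→col3 (cost 1)
total = 3 + 11 + 1 + 7 + 1 = 23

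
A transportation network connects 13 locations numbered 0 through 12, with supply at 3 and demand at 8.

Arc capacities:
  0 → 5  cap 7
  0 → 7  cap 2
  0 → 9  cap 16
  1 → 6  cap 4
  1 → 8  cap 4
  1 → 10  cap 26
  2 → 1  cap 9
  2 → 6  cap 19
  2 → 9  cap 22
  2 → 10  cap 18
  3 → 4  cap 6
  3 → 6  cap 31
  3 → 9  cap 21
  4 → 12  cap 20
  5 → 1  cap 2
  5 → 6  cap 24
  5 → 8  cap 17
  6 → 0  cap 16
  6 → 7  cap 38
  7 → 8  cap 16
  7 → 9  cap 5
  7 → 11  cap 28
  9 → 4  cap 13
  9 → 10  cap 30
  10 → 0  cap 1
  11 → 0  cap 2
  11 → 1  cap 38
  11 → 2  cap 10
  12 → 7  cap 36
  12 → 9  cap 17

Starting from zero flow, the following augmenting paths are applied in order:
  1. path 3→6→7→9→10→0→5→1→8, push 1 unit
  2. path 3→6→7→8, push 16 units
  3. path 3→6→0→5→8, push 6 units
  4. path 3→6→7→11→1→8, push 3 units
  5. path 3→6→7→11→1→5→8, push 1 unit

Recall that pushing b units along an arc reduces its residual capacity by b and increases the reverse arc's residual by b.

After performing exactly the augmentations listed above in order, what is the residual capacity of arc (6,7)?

Residual capacity of (6,7): 17

after path 1 (3→6→7→9→10→0→5→1→8, push 1): res(6,7)=37
after path 2 (3→6→7→8, push 16): res(6,7)=21
after path 3 (3→6→0→5→8, push 6): res(6,7)=21
after path 4 (3→6→7→11→1→8, push 3): res(6,7)=18
after path 5 (3→6→7→11→1→5→8, push 1): res(6,7)=17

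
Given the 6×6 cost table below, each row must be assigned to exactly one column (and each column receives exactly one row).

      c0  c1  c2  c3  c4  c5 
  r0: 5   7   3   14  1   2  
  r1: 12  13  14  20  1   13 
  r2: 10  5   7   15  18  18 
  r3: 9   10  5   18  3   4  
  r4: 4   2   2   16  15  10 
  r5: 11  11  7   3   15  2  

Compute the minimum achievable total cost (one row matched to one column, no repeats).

one of 3 optimal assignments: row0→col0 (cost 5), row1→col4 (cost 1), row2→col1 (cost 5), row3→col5 (cost 4), row4→col2 (cost 2), row5→col3 (cost 3)
total = 5 + 1 + 5 + 4 + 2 + 3 = 20

Minimum assignment cost: 20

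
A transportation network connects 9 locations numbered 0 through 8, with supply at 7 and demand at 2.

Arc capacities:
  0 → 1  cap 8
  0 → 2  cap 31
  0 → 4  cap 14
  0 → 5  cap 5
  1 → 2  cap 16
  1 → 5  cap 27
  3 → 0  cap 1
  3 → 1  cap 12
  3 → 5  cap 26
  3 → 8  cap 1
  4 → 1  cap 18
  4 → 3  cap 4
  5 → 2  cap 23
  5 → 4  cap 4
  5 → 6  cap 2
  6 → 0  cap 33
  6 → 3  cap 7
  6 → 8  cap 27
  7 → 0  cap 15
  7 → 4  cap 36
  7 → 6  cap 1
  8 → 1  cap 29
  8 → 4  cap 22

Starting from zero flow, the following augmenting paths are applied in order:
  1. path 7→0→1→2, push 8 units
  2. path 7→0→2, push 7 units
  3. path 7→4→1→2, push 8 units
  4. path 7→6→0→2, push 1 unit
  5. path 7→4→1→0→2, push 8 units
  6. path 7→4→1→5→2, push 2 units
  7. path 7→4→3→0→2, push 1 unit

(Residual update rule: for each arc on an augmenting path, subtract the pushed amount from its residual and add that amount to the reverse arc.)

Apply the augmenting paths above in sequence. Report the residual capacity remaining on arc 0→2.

Residual capacity of (0,2): 14

after path 1 (7→0→1→2, push 8): res(0,2)=31
after path 2 (7→0→2, push 7): res(0,2)=24
after path 3 (7→4→1→2, push 8): res(0,2)=24
after path 4 (7→6→0→2, push 1): res(0,2)=23
after path 5 (7→4→1→0→2, push 8): res(0,2)=15
after path 6 (7→4→1→5→2, push 2): res(0,2)=15
after path 7 (7→4→3→0→2, push 1): res(0,2)=14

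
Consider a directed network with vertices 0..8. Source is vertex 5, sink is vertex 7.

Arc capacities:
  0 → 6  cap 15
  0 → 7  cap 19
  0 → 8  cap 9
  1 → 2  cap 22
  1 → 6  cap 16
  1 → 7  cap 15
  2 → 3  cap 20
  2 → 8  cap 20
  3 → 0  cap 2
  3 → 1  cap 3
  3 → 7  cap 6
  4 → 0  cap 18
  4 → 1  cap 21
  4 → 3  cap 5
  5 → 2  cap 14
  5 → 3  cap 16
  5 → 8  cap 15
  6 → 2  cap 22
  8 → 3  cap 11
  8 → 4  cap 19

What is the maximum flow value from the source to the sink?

augment #1: 5→3→7 bottleneck 6, total now 6
augment #2: 5→3→0→7 bottleneck 2, total now 8
augment #3: 5→3→1→7 bottleneck 3, total now 11
augment #4: 5→8→4→0→7 bottleneck 15, total now 26
augment #5: 5→2→8→4→0→7 bottleneck 2, total now 28
augment #6: 5→2→8→4→1→7 bottleneck 2, total now 30

Maximum flow value: 30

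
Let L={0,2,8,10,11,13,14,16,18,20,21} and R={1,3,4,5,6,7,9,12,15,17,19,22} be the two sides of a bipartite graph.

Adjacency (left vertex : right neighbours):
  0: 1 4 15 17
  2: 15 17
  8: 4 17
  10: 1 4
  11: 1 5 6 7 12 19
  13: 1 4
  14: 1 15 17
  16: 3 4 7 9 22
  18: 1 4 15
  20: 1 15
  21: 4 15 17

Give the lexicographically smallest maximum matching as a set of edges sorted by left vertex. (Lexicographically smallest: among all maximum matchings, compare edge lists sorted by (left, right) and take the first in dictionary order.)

|M| = 6 (so the lex-smallest maximum matching has 6 edges)
process left vertices in ascending order; for each, take the smallest-labelled available neighbour that still permits 6 edges overall, or leave it unmatched if none does
lex-smallest matching: {0-1, 2-15, 8-4, 11-5, 14-17, 16-3}

Lex-smallest maximum matching: {(0,1), (2,15), (8,4), (11,5), (14,17), (16,3)}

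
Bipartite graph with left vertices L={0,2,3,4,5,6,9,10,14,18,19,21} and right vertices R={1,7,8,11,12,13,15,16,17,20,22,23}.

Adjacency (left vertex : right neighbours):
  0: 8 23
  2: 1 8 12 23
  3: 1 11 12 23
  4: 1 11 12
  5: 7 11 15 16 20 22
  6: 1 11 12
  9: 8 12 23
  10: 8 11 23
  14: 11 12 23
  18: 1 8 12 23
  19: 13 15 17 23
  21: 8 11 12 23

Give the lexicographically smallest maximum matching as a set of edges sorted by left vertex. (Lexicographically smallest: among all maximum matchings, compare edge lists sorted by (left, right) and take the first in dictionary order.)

|M| = 7 (so the lex-smallest maximum matching has 7 edges)
process left vertices in ascending order; for each, take the smallest-labelled available neighbour that still permits 7 edges overall, or leave it unmatched if none does
lex-smallest matching: {0-8, 2-1, 3-11, 4-12, 5-7, 9-23, 19-13}

Lex-smallest maximum matching: {(0,8), (2,1), (3,11), (4,12), (5,7), (9,23), (19,13)}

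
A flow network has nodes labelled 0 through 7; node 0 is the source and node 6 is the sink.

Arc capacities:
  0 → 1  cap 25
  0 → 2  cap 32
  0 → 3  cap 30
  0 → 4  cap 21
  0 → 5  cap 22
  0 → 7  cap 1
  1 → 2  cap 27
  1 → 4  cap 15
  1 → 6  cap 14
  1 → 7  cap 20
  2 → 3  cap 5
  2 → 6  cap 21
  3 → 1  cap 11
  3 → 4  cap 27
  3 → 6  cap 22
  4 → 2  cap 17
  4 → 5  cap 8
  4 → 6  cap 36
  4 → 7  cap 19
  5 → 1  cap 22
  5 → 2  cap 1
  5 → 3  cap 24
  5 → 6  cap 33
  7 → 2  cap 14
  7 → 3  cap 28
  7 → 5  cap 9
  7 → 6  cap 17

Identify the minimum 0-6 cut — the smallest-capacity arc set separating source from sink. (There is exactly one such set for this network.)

augment #1: 0→1→6 push 14
augment #2: 0→2→6 push 21
augment #3: 0→3→6 push 22
augment #4: 0→4→6 push 21
augment #5: 0→5→6 push 22
augment #6: 0→7→6 push 1
augment #7: 0→1→4→6 push 11
augment #8: 0→3→4→6 push 4
augment #9: 0→3→1→7→6 push 4
augment #10: 0→2→3→1→7→6 push 5
max flow = 125; residual-reachable set from 0 gives S-side
cut edges (S→T): {(0,1), (0,3), (0,4), (0,5), (0,7), (2,3), (2,6)} total cap 125

Min-cut arcs: {(0,1), (0,3), (0,4), (0,5), (0,7), (2,3), (2,6)} (total capacity 125)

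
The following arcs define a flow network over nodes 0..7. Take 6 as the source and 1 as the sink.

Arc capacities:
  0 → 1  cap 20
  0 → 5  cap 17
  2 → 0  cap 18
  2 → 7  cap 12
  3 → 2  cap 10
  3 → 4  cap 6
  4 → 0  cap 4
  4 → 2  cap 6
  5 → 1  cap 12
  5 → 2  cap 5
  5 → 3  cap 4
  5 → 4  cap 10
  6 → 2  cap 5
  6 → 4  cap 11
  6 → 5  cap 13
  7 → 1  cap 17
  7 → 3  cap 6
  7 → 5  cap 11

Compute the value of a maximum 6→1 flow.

augment #1: 6→5→1 bottleneck 12, total now 12
augment #2: 6→2→0→1 bottleneck 5, total now 17
augment #3: 6→4→0→1 bottleneck 4, total now 21
augment #4: 6→4→2→0→1 bottleneck 6, total now 27
augment #5: 6→5→2→0→1 bottleneck 1, total now 28

Maximum flow value: 28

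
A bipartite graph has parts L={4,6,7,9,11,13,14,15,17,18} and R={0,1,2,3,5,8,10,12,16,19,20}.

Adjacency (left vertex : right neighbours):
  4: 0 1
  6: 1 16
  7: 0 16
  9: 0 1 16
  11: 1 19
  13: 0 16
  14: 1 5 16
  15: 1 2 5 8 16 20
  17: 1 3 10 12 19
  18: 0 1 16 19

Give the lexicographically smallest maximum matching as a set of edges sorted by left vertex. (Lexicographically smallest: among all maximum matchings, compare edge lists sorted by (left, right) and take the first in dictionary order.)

|M| = 7 (so the lex-smallest maximum matching has 7 edges)
process left vertices in ascending order; for each, take the smallest-labelled available neighbour that still permits 7 edges overall, or leave it unmatched if none does
lex-smallest matching: {4-0, 6-1, 7-16, 11-19, 14-5, 15-2, 17-3}

Lex-smallest maximum matching: {(4,0), (6,1), (7,16), (11,19), (14,5), (15,2), (17,3)}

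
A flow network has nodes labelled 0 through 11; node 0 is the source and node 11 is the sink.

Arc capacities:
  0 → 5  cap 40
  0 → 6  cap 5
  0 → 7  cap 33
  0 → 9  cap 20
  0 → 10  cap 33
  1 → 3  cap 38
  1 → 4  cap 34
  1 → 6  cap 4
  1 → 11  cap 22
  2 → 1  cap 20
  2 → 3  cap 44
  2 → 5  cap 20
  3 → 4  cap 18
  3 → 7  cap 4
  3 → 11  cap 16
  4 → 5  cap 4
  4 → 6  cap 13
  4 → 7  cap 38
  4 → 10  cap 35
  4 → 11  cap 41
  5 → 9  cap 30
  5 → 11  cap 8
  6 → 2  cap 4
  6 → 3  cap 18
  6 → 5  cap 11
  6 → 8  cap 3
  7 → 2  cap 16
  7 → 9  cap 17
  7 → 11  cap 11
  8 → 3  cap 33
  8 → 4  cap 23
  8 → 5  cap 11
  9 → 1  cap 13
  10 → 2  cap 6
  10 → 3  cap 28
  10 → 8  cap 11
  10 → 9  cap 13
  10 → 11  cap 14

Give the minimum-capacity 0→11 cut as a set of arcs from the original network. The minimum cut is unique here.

augment #1: 0→5→11 push 8
augment #2: 0→7→11 push 11
augment #3: 0→10→11 push 14
augment #4: 0→6→3→11 push 5
augment #5: 0→9→1→11 push 13
augment #6: 0→10→3→11 push 11
augment #7: 0→7→2→1→11 push 9
augment #8: 0→10→3→4→11 push 8
augment #9: 0→7→2→1→4→11 push 7
max flow = 86; residual-reachable set from 0 gives S-side
cut edges (S→T): {(0,6), (0,10), (5,11), (7,2), (7,11), (9,1)} total cap 86

Min-cut arcs: {(0,6), (0,10), (5,11), (7,2), (7,11), (9,1)} (total capacity 86)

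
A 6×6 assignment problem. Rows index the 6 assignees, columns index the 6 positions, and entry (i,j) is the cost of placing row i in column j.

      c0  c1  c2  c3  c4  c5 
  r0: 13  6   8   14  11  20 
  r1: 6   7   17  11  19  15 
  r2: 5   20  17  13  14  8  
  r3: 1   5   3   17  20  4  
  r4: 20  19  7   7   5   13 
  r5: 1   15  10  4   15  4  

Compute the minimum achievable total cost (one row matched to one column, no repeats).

optimal assignment: row0→col1 (cost 6), row1→col0 (cost 6), row2→col5 (cost 8), row3→col2 (cost 3), row4→col4 (cost 5), row5→col3 (cost 4)
total = 6 + 6 + 8 + 3 + 5 + 4 = 32

Minimum assignment cost: 32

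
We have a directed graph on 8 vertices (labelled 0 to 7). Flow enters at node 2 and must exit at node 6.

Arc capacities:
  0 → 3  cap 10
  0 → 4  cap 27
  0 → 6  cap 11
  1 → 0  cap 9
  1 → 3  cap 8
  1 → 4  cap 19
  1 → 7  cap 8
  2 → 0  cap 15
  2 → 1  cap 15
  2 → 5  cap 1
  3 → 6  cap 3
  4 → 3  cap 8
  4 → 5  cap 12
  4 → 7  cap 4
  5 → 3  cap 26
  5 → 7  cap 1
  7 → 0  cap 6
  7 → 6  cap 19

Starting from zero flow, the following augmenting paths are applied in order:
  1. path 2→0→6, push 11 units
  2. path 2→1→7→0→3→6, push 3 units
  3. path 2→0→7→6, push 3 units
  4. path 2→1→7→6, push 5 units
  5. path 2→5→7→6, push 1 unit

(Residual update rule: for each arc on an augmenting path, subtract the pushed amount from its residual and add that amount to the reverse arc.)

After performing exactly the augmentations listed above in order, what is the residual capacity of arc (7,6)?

Residual capacity of (7,6): 10

after path 1 (2→0→6, push 11): res(7,6)=19
after path 2 (2→1→7→0→3→6, push 3): res(7,6)=19
after path 3 (2→0→7→6, push 3): res(7,6)=16
after path 4 (2→1→7→6, push 5): res(7,6)=11
after path 5 (2→5→7→6, push 1): res(7,6)=10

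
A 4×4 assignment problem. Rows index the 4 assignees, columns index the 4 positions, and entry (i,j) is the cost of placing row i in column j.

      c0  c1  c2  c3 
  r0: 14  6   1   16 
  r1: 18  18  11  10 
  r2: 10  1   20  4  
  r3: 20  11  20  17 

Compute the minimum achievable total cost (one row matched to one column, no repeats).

one of 2 optimal assignments: row0→col2 (cost 1), row1→col3 (cost 10), row2→col0 (cost 10), row3→col1 (cost 11)
total = 1 + 10 + 10 + 11 = 32

Minimum assignment cost: 32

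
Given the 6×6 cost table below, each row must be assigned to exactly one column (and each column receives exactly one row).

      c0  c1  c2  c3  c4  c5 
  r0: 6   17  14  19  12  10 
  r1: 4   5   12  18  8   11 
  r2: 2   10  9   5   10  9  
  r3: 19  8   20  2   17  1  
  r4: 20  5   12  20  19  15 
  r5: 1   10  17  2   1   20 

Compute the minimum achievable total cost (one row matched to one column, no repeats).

one of 3 optimal assignments: row0→col0 (cost 6), row1→col1 (cost 5), row2→col3 (cost 5), row3→col5 (cost 1), row4→col2 (cost 12), row5→col4 (cost 1)
total = 6 + 5 + 5 + 1 + 12 + 1 = 30

Minimum assignment cost: 30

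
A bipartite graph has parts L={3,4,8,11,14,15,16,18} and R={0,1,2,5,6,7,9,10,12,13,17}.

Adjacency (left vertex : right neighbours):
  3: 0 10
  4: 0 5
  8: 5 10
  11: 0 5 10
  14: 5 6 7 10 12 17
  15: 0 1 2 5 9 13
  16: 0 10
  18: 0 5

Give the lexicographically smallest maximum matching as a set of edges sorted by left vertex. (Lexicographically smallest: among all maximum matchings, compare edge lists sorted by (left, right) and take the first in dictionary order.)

|M| = 5 (so the lex-smallest maximum matching has 5 edges)
process left vertices in ascending order; for each, take the smallest-labelled available neighbour that still permits 5 edges overall, or leave it unmatched if none does
lex-smallest matching: {3-0, 4-5, 8-10, 14-6, 15-1}

Lex-smallest maximum matching: {(3,0), (4,5), (8,10), (14,6), (15,1)}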